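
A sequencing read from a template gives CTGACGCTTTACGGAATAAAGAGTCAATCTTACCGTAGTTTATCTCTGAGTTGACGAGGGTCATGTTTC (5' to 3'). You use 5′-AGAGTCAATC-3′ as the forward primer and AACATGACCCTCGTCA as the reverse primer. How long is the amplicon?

Forward primer AGAGTCAATC is found on the top strand at positions 20–29.
The reverse primer's reverse complement is TGACGAGGGTCATGTT, which matches the template at positions 52–67.
Amplicon spans positions 20–67: 48 bp.

48 bp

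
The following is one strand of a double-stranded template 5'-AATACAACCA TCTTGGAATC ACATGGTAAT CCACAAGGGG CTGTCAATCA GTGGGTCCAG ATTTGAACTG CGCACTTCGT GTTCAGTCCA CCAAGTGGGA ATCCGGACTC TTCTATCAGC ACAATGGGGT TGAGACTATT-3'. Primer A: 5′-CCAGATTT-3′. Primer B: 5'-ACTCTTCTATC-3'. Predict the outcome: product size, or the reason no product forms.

Primer A (CCAGATTT) matches the top strand at positions 57–64 (3' end points downstream).
Primer B (ACTCTTCTATC) also matches the top strand directly, at positions 107–117 — its reverse complement GATAGAAGAGT is not present.
Both primers anneal to the bottom strand with 3' ends pointing the same way, so neither can prime synthesis back toward the other.

No product — both primers anneal to the same strand and extend in the same direction.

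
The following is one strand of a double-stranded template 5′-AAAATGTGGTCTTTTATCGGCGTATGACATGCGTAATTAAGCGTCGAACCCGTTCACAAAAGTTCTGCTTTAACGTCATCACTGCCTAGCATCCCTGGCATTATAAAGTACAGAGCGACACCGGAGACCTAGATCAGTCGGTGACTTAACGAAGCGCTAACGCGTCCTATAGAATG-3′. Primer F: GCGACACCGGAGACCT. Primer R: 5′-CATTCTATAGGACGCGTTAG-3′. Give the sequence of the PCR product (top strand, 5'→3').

Scanning the template, GCGACACCGGAGACCT occurs at positions 115–130; this primer anneals to the bottom strand there with its 3' end pointing downstream.
Reverse complement of the reverse primer: CTAACGCGTCCTATAGAATG. This occurs on the top strand at positions 157–176.
The product is the template from position 115 through 176 (62 bp).

5'-GCGACACCGGAGACCTAGATCAGTCGGTGACTTAACGAAGCGCTAACGCGTCCTATAGAATG-3'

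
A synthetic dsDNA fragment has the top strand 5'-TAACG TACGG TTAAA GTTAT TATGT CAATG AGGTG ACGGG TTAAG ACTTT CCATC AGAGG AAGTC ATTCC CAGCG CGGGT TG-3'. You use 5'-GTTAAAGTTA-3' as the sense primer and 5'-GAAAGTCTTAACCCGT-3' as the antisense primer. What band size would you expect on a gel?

Scanning the template, GTTAAAGTTA occurs at positions 10–19; this primer anneals to the bottom strand there with its 3' end pointing downstream.
Reverse complement of the reverse primer: ACGGGTTAAGACTTTC. This occurs on the top strand at positions 36–51.
Amplicon spans positions 10–51: 42 bp.

42 bp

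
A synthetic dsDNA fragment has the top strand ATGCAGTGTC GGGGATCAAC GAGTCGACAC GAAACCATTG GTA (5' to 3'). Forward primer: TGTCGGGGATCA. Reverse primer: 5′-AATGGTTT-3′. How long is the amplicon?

The forward primer matches the template at positions 7–18.
Reverse complement of the reverse primer: AAACCATT. This occurs on the top strand at positions 32–39.
The product runs from position 7 to position 39, so its length is 39 − 7 + 1 = 33 bp.

33 bp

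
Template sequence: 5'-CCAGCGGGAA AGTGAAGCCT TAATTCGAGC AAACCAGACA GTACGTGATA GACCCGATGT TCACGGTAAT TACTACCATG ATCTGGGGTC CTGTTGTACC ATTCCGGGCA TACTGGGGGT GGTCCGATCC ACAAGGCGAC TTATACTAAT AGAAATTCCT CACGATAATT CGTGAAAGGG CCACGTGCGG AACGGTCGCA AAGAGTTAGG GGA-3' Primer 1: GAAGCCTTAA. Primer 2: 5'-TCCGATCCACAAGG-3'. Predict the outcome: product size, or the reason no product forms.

No product — both primers anneal to the same strand and extend in the same direction.

Primer 1 (GAAGCCTTAA) matches the top strand at positions 14–23 (3' end points downstream).
Primer 2 (TCCGATCCACAAGG) also matches the top strand directly, at positions 123–136 — its reverse complement CCTTGTGGATCGGA is not present.
Both primers anneal to the bottom strand with 3' ends pointing the same way, so neither can prime synthesis back toward the other.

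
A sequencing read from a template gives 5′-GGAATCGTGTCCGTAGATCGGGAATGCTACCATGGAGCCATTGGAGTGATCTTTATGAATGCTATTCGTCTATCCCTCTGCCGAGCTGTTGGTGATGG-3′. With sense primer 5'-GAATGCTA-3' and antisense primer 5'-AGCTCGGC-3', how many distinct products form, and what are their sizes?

Two products: 66 bp, 31 bp

The forward primer GAATGCTA matches the top strand at positions 22–29, 57–64.
The reverse primer's reverse complement is GCCGAGCT, matching at positions 80–87.
Each forward site pairs with the reverse site to give a product ending at position 87: sizes 66, 31 bp.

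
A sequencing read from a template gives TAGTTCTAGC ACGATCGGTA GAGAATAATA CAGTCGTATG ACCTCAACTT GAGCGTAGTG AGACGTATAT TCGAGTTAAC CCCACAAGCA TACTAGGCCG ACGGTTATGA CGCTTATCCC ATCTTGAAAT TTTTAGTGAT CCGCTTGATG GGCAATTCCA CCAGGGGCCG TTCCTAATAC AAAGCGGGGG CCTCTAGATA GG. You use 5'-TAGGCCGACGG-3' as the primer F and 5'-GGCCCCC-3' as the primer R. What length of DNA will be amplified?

99 bp

Scanning the template, TAGGCCGACGG occurs at positions 94–104; this primer anneals to the bottom strand there with its 3' end pointing downstream.
Reverse complement of the reverse primer: GGGGGCC. This occurs on the top strand at positions 186–192.
The product runs from position 94 to position 192, so its length is 192 − 94 + 1 = 99 bp.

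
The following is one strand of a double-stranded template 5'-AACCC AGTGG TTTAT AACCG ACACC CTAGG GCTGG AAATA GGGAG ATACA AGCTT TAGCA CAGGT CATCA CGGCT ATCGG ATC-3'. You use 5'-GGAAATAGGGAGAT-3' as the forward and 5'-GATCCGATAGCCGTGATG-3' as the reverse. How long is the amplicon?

The forward primer matches the template at positions 34–47.
The reverse primer's reverse complement is CATCACGGCTATCGGATC, which matches the template at positions 66–83.
Product length = (reverse-primer end) − (forward-primer start) + 1 = 83 − 34 + 1 = 50 bp.

50 bp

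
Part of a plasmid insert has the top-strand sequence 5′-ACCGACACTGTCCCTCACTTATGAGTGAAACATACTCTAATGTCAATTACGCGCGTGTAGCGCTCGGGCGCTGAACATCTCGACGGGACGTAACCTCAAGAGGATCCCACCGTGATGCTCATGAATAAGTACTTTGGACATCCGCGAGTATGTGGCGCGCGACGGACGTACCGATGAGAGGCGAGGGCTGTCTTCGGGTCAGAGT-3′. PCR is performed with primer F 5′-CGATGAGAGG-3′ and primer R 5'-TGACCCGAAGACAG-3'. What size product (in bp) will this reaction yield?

Scanning the template, CGATGAGAGG occurs at positions 172–181; this primer anneals to the bottom strand there with its 3' end pointing downstream.
Taking the reverse complement of TGACCCGAAGACAG gives CTGTCTTCGGGTCA, found at positions 188–201 on the template; the primer anneals here to the top strand with its 3' end pointing upstream.
The product runs from position 172 to position 201, so its length is 201 − 172 + 1 = 30 bp.

30 bp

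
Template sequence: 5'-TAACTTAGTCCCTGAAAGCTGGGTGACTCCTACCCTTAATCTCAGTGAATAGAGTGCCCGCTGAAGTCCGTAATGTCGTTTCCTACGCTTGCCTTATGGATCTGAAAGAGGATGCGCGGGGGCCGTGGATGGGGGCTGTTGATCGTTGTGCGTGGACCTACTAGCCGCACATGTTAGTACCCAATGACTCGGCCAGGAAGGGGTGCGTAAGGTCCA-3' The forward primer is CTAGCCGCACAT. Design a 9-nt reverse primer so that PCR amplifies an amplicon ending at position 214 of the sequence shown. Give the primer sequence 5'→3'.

5'-GACCTTACG-3'

The forward primer binds at positions 161–172; the product's 3' end on the top strand is position 214.
The reverse primer anneals to the top strand over positions 206–214, i.e. to CGTAAGGTC.
Its sequence written 5'→3' is the reverse complement: GACCTTACG.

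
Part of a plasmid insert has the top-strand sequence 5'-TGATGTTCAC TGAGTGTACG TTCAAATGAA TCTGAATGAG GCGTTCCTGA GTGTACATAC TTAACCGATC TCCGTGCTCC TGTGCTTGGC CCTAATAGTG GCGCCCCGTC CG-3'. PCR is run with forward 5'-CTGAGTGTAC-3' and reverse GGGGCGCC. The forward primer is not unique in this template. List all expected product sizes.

98 bp, 61 bp

The forward primer CTGAGTGTAC matches the top strand at positions 10–19, 47–56.
The reverse primer's reverse complement is GGCGCCCC, matching at positions 100–107.
Each forward site pairs with the reverse site to give a product ending at position 107: sizes 98, 61 bp.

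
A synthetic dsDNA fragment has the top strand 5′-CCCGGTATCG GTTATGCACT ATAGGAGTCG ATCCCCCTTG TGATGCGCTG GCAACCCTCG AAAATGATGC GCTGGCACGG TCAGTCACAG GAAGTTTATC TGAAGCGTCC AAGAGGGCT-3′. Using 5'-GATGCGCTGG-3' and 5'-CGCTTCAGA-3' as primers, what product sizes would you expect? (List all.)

The forward primer GATGCGCTGG matches the top strand at positions 42–51, 66–75.
The reverse primer's reverse complement is TCTGAAGCG, matching at positions 99–107.
Each forward site pairs with the reverse site to give a product ending at position 107: sizes 66, 42 bp.

66 bp, 42 bp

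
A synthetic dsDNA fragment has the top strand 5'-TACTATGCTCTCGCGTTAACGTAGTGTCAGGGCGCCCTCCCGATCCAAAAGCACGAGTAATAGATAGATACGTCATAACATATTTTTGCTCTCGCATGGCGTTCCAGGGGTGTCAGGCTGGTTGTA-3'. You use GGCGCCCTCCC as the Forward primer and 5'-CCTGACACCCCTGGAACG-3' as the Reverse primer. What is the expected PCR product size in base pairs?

Forward primer GGCGCCCTCCC is found on the top strand at positions 31–41.
Taking the reverse complement of CCTGACACCCCTGGAACG gives CGTTCCAGGGGTGTCAGG, found at positions 100–117 on the template; the primer anneals here to the top strand with its 3' end pointing upstream.
Amplicon spans positions 31–117: 87 bp.

87 bp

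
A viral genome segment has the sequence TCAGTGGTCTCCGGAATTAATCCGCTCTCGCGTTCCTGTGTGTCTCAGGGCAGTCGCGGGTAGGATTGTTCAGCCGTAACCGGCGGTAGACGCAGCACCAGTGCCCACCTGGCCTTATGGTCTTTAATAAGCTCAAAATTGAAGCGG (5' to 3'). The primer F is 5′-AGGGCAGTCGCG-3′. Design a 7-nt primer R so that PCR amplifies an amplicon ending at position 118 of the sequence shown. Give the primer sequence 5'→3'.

The forward primer binds at positions 47–58; the product's 3' end on the top strand is position 118.
The reverse primer anneals to the top strand over positions 112–118, i.e. to GCCTTAT.
Its sequence written 5'→3' is the reverse complement: ATAAGGC.

5'-ATAAGGC-3'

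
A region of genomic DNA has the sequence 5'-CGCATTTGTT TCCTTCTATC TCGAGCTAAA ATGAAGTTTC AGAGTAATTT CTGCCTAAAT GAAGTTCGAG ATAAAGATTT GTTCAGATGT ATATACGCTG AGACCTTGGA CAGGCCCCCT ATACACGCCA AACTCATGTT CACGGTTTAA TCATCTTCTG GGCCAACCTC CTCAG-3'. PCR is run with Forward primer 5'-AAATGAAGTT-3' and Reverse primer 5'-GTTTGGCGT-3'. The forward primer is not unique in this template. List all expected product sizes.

105 bp, 77 bp

The forward primer AAATGAAGTT matches the top strand at positions 29–38, 57–66.
The reverse primer's reverse complement is ACGCCAAAC, matching at positions 125–133.
Each forward site pairs with the reverse site to give a product ending at position 133: sizes 105, 77 bp.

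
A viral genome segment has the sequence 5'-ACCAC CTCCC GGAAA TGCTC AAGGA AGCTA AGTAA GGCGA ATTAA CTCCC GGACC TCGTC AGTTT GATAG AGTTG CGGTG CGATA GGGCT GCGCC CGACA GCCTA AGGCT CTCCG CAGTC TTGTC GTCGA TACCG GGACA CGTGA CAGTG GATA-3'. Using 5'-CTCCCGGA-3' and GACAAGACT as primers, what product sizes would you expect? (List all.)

The forward primer CTCCCGGA matches the top strand at positions 6–13, 46–53.
The reverse primer's reverse complement is AGTCTTGTC, matching at positions 117–125.
Each forward site pairs with the reverse site to give a product ending at position 125: sizes 120, 80 bp.

120 bp, 80 bp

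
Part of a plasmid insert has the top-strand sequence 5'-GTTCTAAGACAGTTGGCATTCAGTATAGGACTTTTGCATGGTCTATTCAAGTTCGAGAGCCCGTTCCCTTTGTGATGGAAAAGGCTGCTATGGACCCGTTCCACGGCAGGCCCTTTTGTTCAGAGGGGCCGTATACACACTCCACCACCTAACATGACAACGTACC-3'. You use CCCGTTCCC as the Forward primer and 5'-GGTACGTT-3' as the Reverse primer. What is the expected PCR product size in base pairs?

Forward primer CCCGTTCCC is found on the top strand at positions 60–68.
The reverse primer's reverse complement is AACGTACC, which matches the template at positions 159–166.
Amplicon spans positions 60–166: 107 bp.

107 bp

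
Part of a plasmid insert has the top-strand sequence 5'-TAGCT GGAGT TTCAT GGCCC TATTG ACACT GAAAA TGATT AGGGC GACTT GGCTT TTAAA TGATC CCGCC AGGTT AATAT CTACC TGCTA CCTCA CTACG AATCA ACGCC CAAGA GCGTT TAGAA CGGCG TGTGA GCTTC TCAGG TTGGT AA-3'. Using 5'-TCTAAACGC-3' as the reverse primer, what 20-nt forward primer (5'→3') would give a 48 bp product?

The reverse primer's reverse complement GCGTTTAGA matches the template at positions 116–124, so the product ends at position 124.
A 48 bp product then starts at position 124 − 48 + 1 = 77.
The forward primer is identical to the top strand there: ATATCTACCTGCTACCTCAC.

5'-ATATCTACCTGCTACCTCAC-3'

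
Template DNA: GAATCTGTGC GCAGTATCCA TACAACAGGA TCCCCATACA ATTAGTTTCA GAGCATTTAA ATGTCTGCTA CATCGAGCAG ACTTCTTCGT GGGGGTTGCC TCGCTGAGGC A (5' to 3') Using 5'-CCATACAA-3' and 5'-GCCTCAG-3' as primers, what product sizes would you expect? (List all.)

The forward primer CCATACAA matches the top strand at positions 18–25, 34–41.
The reverse primer's reverse complement is CTGAGGC, matching at positions 104–110.
Each forward site pairs with the reverse site to give a product ending at position 110: sizes 93, 77 bp.

93 bp, 77 bp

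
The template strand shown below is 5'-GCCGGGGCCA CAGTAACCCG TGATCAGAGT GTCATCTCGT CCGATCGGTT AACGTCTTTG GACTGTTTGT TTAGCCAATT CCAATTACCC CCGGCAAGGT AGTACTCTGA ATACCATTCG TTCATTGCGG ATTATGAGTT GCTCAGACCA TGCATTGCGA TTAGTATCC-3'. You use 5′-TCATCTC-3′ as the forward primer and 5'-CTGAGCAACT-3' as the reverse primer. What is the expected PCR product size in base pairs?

Scanning the template, TCATCTC occurs at positions 32–38; this primer anneals to the bottom strand there with its 3' end pointing downstream.
Reverse complement of the reverse primer: AGTTGCTCAG. This occurs on the top strand at positions 137–146.
The product runs from position 32 to position 146, so its length is 146 − 32 + 1 = 115 bp.

115 bp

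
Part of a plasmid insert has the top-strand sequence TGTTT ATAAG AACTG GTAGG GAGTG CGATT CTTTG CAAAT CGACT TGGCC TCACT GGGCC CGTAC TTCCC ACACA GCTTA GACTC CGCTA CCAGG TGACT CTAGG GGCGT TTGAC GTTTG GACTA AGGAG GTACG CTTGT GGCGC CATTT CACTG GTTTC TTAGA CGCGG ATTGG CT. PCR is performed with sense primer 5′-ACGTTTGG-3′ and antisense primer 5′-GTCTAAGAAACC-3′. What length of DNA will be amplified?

53 bp

The forward primer matches the template at positions 114–121.
Reverse complement of the reverse primer: GGTTTCTTAGAC. This occurs on the top strand at positions 155–166.
The product runs from position 114 to position 166, so its length is 166 − 114 + 1 = 53 bp.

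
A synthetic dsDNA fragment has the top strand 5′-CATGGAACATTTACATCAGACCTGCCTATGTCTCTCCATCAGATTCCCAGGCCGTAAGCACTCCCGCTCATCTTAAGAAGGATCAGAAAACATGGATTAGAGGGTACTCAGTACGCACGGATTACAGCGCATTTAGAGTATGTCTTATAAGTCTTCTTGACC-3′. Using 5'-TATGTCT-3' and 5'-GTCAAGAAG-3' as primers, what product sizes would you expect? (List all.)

135 bp, 23 bp

The forward primer TATGTCT matches the top strand at positions 27–33, 139–145.
The reverse primer's reverse complement is CTTCTTGAC, matching at positions 153–161.
Each forward site pairs with the reverse site to give a product ending at position 161: sizes 135, 23 bp.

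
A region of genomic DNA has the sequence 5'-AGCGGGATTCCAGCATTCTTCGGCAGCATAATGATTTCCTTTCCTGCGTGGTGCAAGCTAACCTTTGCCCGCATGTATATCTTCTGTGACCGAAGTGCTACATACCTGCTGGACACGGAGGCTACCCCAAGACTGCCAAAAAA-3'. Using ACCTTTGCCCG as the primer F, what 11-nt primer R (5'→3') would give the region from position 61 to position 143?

The product's 3' end on the top strand is position 143.
The reverse primer anneals to the top strand over positions 133–143, i.e. to CTGCCAAAAAA.
Its sequence written 5'→3' is the reverse complement: TTTTTTGGCAG.

5'-TTTTTTGGCAG-3'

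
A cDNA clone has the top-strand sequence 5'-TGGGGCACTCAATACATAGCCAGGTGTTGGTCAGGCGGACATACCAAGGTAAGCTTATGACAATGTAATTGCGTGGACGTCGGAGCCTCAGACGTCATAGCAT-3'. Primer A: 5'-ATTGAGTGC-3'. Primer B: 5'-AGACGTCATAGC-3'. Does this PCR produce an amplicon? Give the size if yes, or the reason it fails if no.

Primer A (ATTGAGTGC) has reverse complement GCACTCAAT, which matches the top strand at positions 5–13; primer A anneals to the top strand there with its 3' end pointing upstream toward position 5.
Primer B (AGACGTCATAGC) matches the top strand directly at positions 90–101; it anneals to the bottom strand with its 3' end pointing downstream toward position 101.
The 3' ends diverge (primer A extends toward position 1, primer B toward position 103), so the primers never converge on a shared product.

No product — the primers' 3' ends point away from each other.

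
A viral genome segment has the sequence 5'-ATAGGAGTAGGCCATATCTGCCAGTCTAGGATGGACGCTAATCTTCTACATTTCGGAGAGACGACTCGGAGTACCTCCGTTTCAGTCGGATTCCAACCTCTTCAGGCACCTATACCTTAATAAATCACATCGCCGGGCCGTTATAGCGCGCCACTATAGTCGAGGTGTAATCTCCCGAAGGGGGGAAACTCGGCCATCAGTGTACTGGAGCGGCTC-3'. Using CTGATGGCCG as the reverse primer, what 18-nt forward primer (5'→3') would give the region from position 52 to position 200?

The reverse primer's reverse complement CGGCCATCAG matches the template at positions 191–200; the product starts at position 52.
The forward primer is identical to the top strand over positions 52–69: TTCGGAGAGACGACTCGG.

5'-TTCGGAGAGACGACTCGG-3'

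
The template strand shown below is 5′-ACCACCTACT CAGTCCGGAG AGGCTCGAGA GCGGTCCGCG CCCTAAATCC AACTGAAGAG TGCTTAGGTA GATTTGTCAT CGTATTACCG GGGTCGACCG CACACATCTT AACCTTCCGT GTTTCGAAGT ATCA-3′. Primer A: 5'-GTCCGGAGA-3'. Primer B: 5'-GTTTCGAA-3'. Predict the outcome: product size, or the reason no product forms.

No product — both primers anneal to the same strand and extend in the same direction.

Primer A (GTCCGGAGA) matches the top strand at positions 13–21 (3' end points downstream).
Primer B (GTTTCGAA) also matches the top strand directly, at positions 121–128 — its reverse complement TTCGAAAC is not present.
Both primers anneal to the bottom strand with 3' ends pointing the same way, so neither can prime synthesis back toward the other.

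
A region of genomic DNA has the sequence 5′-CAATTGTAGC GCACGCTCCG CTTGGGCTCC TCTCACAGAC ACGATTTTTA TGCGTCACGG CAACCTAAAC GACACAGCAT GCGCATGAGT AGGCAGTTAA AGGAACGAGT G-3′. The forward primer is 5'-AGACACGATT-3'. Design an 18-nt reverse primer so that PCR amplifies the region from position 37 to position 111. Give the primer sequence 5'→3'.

The product's 3' end on the top strand is position 111.
The reverse primer anneals to the top strand over positions 94–111, i.e. to CAGTTAAAGGAACGAGTG.
Its sequence written 5'→3' is the reverse complement: CACTCGTTCCTTTAACTG.

5'-CACTCGTTCCTTTAACTG-3'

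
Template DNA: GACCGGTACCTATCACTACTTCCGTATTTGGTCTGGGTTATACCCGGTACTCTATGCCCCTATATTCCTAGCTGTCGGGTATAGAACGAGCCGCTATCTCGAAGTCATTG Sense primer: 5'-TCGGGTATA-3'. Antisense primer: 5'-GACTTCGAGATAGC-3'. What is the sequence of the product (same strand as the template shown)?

5'-TCGGGTATAGAACGAGCCGCTATCTCGAAGTC-3'

Forward primer TCGGGTATA is found on the top strand at positions 75–83.
Taking the reverse complement of GACTTCGAGATAGC gives GCTATCTCGAAGTC, found at positions 93–106 on the template; the primer anneals here to the top strand with its 3' end pointing upstream.
The product is the template from position 75 through 106 (32 bp).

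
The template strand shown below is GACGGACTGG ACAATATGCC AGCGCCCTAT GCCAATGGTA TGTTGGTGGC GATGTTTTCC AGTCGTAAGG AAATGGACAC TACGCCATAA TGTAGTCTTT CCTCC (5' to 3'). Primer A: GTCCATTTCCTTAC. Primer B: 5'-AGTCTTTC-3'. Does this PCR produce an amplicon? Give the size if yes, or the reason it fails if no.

Primer A (GTCCATTTCCTTAC) has reverse complement GTAAGGAAATGGAC, which matches the top strand at positions 65–78; primer A anneals to the top strand there with its 3' end pointing upstream toward position 65.
Primer B (AGTCTTTC) matches the top strand directly at positions 94–101; it anneals to the bottom strand with its 3' end pointing downstream toward position 101.
The 3' ends diverge (primer A extends toward position 1, primer B toward position 105), so the primers never converge on a shared product.

No product — the primers' 3' ends point away from each other.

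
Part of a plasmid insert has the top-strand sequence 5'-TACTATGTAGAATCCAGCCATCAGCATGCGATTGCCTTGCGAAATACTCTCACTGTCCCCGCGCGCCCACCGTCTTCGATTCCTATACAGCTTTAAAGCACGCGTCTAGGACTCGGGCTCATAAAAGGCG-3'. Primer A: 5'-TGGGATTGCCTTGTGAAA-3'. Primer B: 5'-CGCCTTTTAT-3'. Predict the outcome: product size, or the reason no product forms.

No product — primer A has no binding site in the template.

Primer A (TGGGATTGCCTTGTGAAA) does not match the top strand, and its reverse complement TTTCACAAGGCAATCCCA does not match either.
With no annealing site for primer A, no amplification occurs.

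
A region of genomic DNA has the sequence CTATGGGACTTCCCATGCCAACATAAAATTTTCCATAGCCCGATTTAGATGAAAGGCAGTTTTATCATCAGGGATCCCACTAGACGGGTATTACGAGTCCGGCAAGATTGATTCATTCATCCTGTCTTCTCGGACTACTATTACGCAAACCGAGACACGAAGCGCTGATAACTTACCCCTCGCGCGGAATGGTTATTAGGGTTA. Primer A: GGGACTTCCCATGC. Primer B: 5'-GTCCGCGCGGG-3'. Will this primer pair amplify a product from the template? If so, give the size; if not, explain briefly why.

No product — primer B has no binding site in the template.

Primer B (GTCCGCGCGGG) does not match the top strand, and its reverse complement CCCGCGCGGAC does not match either.
With no annealing site for primer B, no amplification occurs.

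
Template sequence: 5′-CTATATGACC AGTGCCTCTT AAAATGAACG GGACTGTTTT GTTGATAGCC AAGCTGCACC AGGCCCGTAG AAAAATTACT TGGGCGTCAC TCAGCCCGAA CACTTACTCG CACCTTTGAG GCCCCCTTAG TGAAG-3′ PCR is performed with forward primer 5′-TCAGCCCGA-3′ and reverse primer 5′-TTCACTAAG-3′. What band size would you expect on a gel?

44 bp

Forward primer TCAGCCCGA is found on the top strand at positions 91–99.
Taking the reverse complement of TTCACTAAG gives CTTAGTGAA, found at positions 126–134 on the template; the primer anneals here to the top strand with its 3' end pointing upstream.
Amplicon spans positions 91–134: 44 bp.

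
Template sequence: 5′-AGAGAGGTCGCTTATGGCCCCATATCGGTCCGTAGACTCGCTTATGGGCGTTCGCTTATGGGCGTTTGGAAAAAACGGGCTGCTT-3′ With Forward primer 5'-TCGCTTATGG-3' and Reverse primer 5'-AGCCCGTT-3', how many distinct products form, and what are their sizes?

The forward primer TCGCTTATGG matches the top strand at positions 8–17, 38–47, 52–61.
The reverse primer's reverse complement is AACGGGCT, matching at positions 74–81.
Each forward site pairs with the reverse site to give a product ending at position 81: sizes 74, 44, 30 bp.

Three products: 74 bp, 44 bp, 30 bp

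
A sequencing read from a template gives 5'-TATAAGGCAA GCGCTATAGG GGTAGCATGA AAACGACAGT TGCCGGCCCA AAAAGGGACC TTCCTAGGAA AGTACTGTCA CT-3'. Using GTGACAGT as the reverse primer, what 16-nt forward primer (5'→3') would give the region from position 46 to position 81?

5'-GCCCAAAAAGGGACCT-3'

The reverse primer's reverse complement ACTGTCAC matches the template at positions 74–81; the product starts at position 46.
The forward primer is identical to the top strand over positions 46–61: GCCCAAAAAGGGACCT.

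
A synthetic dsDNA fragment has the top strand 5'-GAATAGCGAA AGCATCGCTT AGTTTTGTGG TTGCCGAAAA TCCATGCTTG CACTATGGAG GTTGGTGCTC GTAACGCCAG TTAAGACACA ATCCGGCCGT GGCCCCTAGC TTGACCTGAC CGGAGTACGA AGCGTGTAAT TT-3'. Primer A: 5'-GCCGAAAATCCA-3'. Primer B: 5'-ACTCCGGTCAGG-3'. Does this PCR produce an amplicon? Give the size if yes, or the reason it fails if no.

Yes — a 94 bp product.

Primer A (GCCGAAAATCCA) matches the top strand at positions 33–44; it acts as a forward primer.
Primer B's reverse complement is CCTGACCGGAGT, matching the top strand at positions 115–126; it acts as a reverse primer.
The 3' ends face each other across positions 33–126, giving a 94 bp product.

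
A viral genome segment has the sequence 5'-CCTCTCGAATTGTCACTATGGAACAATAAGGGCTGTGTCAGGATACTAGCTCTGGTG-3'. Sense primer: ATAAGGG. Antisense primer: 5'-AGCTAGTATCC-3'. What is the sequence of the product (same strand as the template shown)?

5'-ATAAGGGCTGTGTCAGGATACTAGCT-3'

The forward primer matches the template at positions 26–32.
Reverse complement of the reverse primer: GGATACTAGCT. This occurs on the top strand at positions 41–51.
The product is the template from position 26 through 51 (26 bp).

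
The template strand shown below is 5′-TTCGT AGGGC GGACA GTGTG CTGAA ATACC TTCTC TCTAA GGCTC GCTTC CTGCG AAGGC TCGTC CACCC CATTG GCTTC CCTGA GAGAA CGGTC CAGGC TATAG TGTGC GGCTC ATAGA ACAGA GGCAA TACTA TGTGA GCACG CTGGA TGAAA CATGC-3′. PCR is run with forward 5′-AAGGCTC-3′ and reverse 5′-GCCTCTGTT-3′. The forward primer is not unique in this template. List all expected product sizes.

90 bp, 73 bp

The forward primer AAGGCTC matches the top strand at positions 39–45, 56–62.
The reverse primer's reverse complement is AACAGAGGC, matching at positions 120–128.
Each forward site pairs with the reverse site to give a product ending at position 128: sizes 90, 73 bp.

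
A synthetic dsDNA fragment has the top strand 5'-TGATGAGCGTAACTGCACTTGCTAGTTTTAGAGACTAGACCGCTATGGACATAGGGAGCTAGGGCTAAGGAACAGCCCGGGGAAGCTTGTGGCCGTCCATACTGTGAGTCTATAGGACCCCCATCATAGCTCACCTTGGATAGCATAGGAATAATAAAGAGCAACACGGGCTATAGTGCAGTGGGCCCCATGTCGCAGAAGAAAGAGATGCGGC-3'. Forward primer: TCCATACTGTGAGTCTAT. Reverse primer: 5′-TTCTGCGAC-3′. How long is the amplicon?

105 bp

The forward primer matches the template at positions 96–113.
The reverse primer's reverse complement is GTCGCAGAA, which matches the template at positions 192–200.
Amplicon spans positions 96–200: 105 bp.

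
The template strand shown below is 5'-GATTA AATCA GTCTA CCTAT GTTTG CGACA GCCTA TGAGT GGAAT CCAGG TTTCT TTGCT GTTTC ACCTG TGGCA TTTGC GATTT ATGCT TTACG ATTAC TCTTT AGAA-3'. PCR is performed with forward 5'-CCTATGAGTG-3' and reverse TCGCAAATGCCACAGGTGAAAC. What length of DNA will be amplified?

51 bp

Forward primer CCTATGAGTG is found on the top strand at positions 32–41.
Reverse complement of the reverse primer: GTTTCACCTGTGGCATTTGCGA. This occurs on the top strand at positions 61–82.
Product length = (reverse-primer end) − (forward-primer start) + 1 = 82 − 32 + 1 = 51 bp.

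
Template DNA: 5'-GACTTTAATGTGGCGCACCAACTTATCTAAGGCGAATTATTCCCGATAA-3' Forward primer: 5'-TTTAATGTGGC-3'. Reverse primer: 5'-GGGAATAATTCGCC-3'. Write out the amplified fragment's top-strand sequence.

5'-TTTAATGTGGCGCACCAACTTATCTAAGGCGAATTATTCCC-3'

Scanning the template, TTTAATGTGGC occurs at positions 4–14; this primer anneals to the bottom strand there with its 3' end pointing downstream.
The reverse primer's reverse complement is GGCGAATTATTCCC, which matches the template at positions 31–44.
The product is the template from position 4 through 44 (41 bp).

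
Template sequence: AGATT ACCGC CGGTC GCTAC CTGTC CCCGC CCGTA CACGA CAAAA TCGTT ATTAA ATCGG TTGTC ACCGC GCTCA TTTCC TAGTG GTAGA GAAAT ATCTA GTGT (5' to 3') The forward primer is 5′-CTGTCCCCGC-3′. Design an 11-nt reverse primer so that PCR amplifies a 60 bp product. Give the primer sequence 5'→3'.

The forward primer binds at positions 21–30, so a 60 bp product ends at position 21 + 60 − 1 = 80.
The reverse primer anneals to the top strand over positions 70–80, i.e. to CGCTCATTTCC.
Its sequence written 5'→3' is the reverse complement: GGAAATGAGCG.

5'-GGAAATGAGCG-3'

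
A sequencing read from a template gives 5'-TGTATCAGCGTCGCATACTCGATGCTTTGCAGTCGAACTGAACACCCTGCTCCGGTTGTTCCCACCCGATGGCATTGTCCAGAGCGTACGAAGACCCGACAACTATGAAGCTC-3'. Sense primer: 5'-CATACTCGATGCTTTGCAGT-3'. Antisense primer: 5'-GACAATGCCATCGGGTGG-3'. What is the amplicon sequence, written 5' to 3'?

5'-CATACTCGATGCTTTGCAGTCGAACTGAACACCCTGCTCCGGTTGTTCCCACCCGATGGCATTGTC-3'

Forward primer CATACTCGATGCTTTGCAGT is found on the top strand at positions 14–33.
Reverse complement of the reverse primer: CCACCCGATGGCATTGTC. This occurs on the top strand at positions 62–79.
The product is the template from position 14 through 79 (66 bp).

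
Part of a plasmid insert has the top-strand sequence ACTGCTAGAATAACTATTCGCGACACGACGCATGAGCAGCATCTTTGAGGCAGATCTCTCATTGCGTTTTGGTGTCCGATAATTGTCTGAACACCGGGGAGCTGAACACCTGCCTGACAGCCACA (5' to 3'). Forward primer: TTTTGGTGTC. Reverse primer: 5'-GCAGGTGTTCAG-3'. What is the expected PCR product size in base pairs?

47 bp

Forward primer TTTTGGTGTC is found on the top strand at positions 67–76.
Taking the reverse complement of GCAGGTGTTCAG gives CTGAACACCTGC, found at positions 102–113 on the template; the primer anneals here to the top strand with its 3' end pointing upstream.
The product runs from position 67 to position 113, so its length is 113 − 67 + 1 = 47 bp.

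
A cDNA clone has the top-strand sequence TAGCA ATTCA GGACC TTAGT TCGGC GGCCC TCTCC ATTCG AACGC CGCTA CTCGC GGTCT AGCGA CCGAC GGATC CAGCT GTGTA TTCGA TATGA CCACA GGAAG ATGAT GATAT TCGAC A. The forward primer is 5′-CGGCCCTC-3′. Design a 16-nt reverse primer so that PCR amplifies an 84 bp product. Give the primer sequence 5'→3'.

The forward primer binds at positions 25–32, so an 84 bp product ends at position 25 + 84 − 1 = 108.
The reverse primer anneals to the top strand over positions 93–108, i.e. to TGACCACAGGAAGATG.
Its sequence written 5'→3' is the reverse complement: CATCTTCCTGTGGTCA.

5'-CATCTTCCTGTGGTCA-3'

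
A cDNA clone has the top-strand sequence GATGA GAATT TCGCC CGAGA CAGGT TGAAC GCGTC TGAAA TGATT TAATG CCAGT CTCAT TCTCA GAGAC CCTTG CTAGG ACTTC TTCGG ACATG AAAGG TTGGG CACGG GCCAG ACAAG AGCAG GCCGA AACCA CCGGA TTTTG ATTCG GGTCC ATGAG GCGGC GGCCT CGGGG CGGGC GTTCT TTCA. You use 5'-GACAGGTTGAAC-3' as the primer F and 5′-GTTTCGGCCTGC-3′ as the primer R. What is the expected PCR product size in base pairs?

Forward primer GACAGGTTGAAC is found on the top strand at positions 19–30.
Reverse complement of the reverse primer: GCAGGCCGAAAC. This occurs on the top strand at positions 122–133.
The product runs from position 19 to position 133, so its length is 133 − 19 + 1 = 115 bp.

115 bp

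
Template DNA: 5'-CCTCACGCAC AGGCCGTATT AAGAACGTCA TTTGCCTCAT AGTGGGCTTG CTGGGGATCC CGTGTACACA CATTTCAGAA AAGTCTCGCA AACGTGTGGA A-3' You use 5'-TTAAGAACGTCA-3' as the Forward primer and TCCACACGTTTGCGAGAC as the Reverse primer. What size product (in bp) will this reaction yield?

82 bp

Scanning the template, TTAAGAACGTCA occurs at positions 19–30; this primer anneals to the bottom strand there with its 3' end pointing downstream.
The reverse primer's reverse complement is GTCTCGCAAACGTGTGGA, which matches the template at positions 83–100.
Amplicon spans positions 19–100: 82 bp.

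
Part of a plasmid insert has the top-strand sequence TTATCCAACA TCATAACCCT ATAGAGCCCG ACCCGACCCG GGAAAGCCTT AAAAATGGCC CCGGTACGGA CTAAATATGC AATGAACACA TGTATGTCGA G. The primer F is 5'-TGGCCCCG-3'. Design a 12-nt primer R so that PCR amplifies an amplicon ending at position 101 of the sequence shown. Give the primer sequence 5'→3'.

The forward primer binds at positions 56–63; the product's 3' end on the top strand is position 101.
The reverse primer anneals to the top strand over positions 90–101, i.e. to ATGTATGTCGAG.
Its sequence written 5'→3' is the reverse complement: CTCGACATACAT.

5'-CTCGACATACAT-3'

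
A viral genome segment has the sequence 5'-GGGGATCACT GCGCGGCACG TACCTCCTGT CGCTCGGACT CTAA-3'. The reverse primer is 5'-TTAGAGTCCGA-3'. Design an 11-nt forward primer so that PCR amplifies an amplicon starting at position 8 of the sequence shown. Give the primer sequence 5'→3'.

5'-ACTGCGCGGCA-3'

The reverse primer's reverse complement TCGGACTCTAA matches the template at positions 34–44; the product starts at position 8.
The forward primer is identical to the top strand over positions 8–18: ACTGCGCGGCA.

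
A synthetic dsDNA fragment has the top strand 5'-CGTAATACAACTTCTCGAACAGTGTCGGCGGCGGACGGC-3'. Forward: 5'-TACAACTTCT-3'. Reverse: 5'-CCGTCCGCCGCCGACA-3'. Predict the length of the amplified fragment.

33 bp

Forward primer TACAACTTCT is found on the top strand at positions 6–15.
Reverse complement of the reverse primer: TGTCGGCGGCGGACGG. This occurs on the top strand at positions 23–38.
Amplicon spans positions 6–38: 33 bp.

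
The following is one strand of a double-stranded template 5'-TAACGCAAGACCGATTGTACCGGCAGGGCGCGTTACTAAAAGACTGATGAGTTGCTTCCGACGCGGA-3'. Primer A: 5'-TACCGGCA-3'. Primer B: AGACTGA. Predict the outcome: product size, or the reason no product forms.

No product — both primers anneal to the same strand and extend in the same direction.

Primer A (TACCGGCA) matches the top strand at positions 18–25 (3' end points downstream).
Primer B (AGACTGA) also matches the top strand directly, at positions 41–47 — its reverse complement TCAGTCT is not present.
Both primers anneal to the bottom strand with 3' ends pointing the same way, so neither can prime synthesis back toward the other.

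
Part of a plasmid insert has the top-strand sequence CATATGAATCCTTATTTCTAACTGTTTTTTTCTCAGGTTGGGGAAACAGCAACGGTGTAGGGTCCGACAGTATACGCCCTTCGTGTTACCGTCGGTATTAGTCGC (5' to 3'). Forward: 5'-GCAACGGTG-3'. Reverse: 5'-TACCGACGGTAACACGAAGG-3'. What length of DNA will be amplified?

Forward primer GCAACGGTG is found on the top strand at positions 49–57.
The reverse primer's reverse complement is CCTTCGTGTTACCGTCGGTA, which matches the template at positions 78–97.
Amplicon spans positions 49–97: 49 bp.

49 bp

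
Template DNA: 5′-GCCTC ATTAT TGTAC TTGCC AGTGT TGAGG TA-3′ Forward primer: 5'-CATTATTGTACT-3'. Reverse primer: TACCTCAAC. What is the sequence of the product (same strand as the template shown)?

Forward primer CATTATTGTACT is found on the top strand at positions 5–16.
Reverse complement of the reverse primer: GTTGAGGTA. This occurs on the top strand at positions 24–32.
The product is the template from position 5 through 32 (28 bp).

5'-CATTATTGTACTTGCCAGTGTTGAGGTA-3'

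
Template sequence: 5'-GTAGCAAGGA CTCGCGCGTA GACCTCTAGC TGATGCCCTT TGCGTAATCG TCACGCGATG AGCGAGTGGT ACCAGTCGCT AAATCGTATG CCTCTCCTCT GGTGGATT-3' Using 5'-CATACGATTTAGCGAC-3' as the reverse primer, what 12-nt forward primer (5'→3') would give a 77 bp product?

5'-GCGCGTAGACCT-3'

The reverse primer's reverse complement GTCGCTAAATCGTATG matches the template at positions 75–90, so the product ends at position 90.
A 77 bp product then starts at position 90 − 77 + 1 = 14.
The forward primer is identical to the top strand there: GCGCGTAGACCT.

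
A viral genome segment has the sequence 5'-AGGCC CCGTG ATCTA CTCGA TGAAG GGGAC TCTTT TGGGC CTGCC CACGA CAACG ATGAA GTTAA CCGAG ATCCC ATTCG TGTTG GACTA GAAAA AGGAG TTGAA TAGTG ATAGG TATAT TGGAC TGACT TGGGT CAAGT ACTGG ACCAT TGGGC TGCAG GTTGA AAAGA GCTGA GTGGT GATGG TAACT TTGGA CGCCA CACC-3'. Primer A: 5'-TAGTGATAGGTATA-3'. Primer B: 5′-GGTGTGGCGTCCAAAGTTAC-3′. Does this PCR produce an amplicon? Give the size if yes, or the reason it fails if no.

Primer A (TAGTGATAGGTATA) matches the top strand at positions 106–119; it acts as a forward primer.
Primer B's reverse complement is GTAACTTTGGACGCCACACC, matching the top strand at positions 185–204; it acts as a reverse primer.
The 3' ends face each other across positions 106–204, giving a 99 bp product.

Yes — a 99 bp product.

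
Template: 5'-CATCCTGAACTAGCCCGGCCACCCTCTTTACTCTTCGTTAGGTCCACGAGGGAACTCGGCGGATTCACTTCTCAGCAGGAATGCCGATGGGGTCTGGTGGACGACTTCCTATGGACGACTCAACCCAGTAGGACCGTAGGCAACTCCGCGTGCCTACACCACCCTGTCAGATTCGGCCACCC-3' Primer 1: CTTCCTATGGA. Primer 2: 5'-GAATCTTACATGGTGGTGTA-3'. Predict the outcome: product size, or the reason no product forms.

Primer 2 (GAATCTTACATGGTGGTGTA) does not match the top strand, and its reverse complement TACACCACCATGTAAGATTC does not match either.
With no annealing site for primer 2, no amplification occurs.

No product — primer 2 has no binding site in the template.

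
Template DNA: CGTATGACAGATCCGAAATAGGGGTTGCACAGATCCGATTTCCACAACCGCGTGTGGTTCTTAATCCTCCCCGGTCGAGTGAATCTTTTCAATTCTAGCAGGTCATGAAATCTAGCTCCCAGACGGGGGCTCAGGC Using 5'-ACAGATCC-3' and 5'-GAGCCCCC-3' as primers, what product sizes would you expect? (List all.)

126 bp, 104 bp

The forward primer ACAGATCC matches the top strand at positions 7–14, 29–36.
The reverse primer's reverse complement is GGGGGCTC, matching at positions 125–132.
Each forward site pairs with the reverse site to give a product ending at position 132: sizes 126, 104 bp.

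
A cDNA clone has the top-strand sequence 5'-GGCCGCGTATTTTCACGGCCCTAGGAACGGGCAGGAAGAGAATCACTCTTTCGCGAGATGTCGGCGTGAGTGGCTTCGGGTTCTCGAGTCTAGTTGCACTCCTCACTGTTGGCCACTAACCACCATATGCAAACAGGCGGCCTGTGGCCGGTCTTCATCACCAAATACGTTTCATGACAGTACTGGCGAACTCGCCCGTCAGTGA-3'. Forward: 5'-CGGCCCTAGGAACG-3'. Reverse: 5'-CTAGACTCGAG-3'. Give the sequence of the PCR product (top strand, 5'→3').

5'-CGGCCCTAGGAACGGGCAGGAAGAGAATCACTCTTTCGCGAGATGTCGGCGTGAGTGGCTTCGGGTTCTCGAGTCTAG-3'

The forward primer matches the template at positions 16–29.
The reverse primer's reverse complement is CTCGAGTCTAG, which matches the template at positions 83–93.
The product is the template from position 16 through 93 (78 bp).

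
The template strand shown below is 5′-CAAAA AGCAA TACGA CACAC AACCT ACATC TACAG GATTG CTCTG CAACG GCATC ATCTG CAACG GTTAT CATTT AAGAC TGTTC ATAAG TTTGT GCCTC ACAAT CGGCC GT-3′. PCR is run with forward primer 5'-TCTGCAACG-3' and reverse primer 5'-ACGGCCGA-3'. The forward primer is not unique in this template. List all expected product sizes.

71 bp, 56 bp

The forward primer TCTGCAACG matches the top strand at positions 42–50, 57–65.
The reverse primer's reverse complement is TCGGCCGT, matching at positions 105–112.
Each forward site pairs with the reverse site to give a product ending at position 112: sizes 71, 56 bp.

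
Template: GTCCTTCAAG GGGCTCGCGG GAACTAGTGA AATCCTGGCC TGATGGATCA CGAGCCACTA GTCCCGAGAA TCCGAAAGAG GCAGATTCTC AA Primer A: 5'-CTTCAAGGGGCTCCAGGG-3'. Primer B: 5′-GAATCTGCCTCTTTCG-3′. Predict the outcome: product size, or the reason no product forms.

Primer A (CTTCAAGGGGCTCCAGGG) does not match the top strand, and its reverse complement CCCTGGAGCCCCTTGAAG does not match either.
With no annealing site for primer A, no amplification occurs.

No product — primer A has no binding site in the template.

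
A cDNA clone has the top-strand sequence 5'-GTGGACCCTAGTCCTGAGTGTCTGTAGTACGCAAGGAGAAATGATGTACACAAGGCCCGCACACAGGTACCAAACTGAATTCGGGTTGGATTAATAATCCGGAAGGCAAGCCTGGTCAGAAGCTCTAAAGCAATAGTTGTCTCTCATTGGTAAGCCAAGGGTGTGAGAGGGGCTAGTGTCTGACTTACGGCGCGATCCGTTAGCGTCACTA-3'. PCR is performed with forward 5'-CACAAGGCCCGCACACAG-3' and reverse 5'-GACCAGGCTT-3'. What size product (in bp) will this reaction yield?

Scanning the template, CACAAGGCCCGCACACAG occurs at positions 49–66; this primer anneals to the bottom strand there with its 3' end pointing downstream.
Taking the reverse complement of GACCAGGCTT gives AAGCCTGGTC, found at positions 108–117 on the template; the primer anneals here to the top strand with its 3' end pointing upstream.
Product length = (reverse-primer end) − (forward-primer start) + 1 = 117 − 49 + 1 = 69 bp.

69 bp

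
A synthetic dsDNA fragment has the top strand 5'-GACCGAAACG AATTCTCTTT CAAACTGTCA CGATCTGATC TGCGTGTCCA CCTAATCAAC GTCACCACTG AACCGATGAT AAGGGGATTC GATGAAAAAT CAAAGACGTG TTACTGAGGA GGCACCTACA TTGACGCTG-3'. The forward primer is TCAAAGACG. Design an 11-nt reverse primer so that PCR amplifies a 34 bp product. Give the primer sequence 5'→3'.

The forward primer binds at positions 100–108, so a 34 bp product ends at position 100 + 34 − 1 = 133.
The reverse primer anneals to the top strand over positions 123–133, i.e. to CACCTACATTG.
Its sequence written 5'→3' is the reverse complement: CAATGTAGGTG.

5'-CAATGTAGGTG-3'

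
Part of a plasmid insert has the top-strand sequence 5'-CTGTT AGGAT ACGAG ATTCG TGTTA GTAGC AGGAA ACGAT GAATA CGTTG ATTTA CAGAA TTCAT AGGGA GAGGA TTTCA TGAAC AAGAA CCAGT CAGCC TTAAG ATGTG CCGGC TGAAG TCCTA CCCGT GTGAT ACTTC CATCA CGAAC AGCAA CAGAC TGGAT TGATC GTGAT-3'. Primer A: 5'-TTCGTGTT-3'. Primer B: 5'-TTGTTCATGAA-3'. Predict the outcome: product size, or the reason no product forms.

Primer A (TTCGTGTT) matches the top strand at positions 17–24; it acts as a forward primer.
Primer B's reverse complement is TTCATGAACAA, matching the top strand at positions 77–87; it acts as a reverse primer.
The 3' ends face each other across positions 17–87, giving a 71 bp product.

Yes — a 71 bp product.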